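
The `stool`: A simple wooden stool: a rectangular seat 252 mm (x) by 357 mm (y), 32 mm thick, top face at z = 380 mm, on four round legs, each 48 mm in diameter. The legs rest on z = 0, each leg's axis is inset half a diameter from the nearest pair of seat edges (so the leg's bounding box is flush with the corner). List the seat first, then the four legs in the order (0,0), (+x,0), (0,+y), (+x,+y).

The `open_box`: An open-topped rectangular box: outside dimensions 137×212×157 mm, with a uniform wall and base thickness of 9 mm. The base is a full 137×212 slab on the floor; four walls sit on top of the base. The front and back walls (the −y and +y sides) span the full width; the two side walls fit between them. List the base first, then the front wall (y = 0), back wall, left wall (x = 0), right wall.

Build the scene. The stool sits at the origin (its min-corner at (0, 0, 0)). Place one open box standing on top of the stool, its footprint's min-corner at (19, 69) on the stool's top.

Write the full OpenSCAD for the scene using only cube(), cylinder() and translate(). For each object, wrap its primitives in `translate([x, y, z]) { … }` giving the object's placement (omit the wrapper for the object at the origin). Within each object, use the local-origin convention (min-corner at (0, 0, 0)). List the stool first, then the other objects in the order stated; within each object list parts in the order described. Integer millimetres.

translate([0, 0, 348]) cube([252, 357, 32]);
translate([24, 24, 0]) cylinder(h = 348, r = 24);
translate([228, 24, 0]) cylinder(h = 348, r = 24);
translate([24, 333, 0]) cylinder(h = 348, r = 24);
translate([228, 333, 0]) cylinder(h = 348, r = 24);
translate([19, 69, 380]) {
  cube([137, 212, 9]);
  translate([0, 0, 9]) cube([137, 9, 148]);
  translate([0, 203, 9]) cube([137, 9, 148]);
  translate([0, 9, 9]) cube([9, 194, 148]);
  translate([128, 9, 9]) cube([9, 194, 148]);
}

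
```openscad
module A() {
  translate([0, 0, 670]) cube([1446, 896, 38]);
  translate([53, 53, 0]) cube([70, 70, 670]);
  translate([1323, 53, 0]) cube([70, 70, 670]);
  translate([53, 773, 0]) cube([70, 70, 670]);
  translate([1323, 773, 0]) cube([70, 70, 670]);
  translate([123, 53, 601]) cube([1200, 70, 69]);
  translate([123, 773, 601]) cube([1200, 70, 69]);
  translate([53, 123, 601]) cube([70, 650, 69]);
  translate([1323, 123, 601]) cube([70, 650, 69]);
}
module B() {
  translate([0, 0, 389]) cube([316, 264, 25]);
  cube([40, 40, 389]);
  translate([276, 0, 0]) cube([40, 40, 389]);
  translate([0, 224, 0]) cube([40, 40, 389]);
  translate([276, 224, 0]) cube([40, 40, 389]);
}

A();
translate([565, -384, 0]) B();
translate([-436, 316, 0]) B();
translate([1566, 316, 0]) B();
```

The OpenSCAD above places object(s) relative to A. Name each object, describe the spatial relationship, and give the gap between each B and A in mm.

Each stool's nearest face is 120 mm from the table's bounding box.

A is a table. B is a stool. Three stools sit around the table at the −y, −x, +x sides. The gap between each stool and the table is 120 mm.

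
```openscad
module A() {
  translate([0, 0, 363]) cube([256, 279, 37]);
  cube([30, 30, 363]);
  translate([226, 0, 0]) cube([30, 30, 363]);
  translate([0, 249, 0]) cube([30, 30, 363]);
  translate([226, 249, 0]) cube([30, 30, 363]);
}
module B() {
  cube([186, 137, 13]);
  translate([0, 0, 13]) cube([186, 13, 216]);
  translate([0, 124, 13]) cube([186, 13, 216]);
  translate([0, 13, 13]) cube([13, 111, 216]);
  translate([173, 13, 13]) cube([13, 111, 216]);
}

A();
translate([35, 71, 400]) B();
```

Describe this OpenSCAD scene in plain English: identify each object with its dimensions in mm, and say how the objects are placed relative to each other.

A is a four-legged stool. The seat is a 256×279×37 mm slab whose top surface is at z = 400 mm; four square legs, each 30×30 mm in cross-section, run from the floor (z = 0) to the underside of the seat, each flush with a corner of the seat.

B is an open-topped rectangular box: outside dimensions 186×137×229 mm, with a uniform wall and base thickness of 13 mm. The base is a full 186×137 slab on the floor; four walls sit on top of the base. The front and back walls (the −y and +y sides) span the full width; the two side walls fit between them.

The open box is on top of the stool, centred.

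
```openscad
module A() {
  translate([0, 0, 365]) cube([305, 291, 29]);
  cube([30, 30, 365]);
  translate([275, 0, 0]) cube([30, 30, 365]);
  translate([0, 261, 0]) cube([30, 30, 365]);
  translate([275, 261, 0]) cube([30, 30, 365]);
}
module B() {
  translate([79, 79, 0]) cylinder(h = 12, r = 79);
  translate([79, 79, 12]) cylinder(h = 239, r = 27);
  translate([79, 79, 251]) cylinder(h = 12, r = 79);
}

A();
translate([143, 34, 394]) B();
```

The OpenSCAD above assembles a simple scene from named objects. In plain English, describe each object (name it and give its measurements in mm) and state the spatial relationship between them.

A is a four-legged stool. The seat is 305×291 mm, 29 mm thick, top at z = 394 mm. It stands on four square legs, each 30×30 mm in cross-section, from z = 0 to the seat underside, each flush with a corner of the seat.

B is a spool: two coaxial disc flanges of radius 79 mm and thickness 12 mm, joined by a core cylinder of radius 27 mm and height 239 mm. The lower flange rests on z = 0 and the three cylinders share a vertical axis.

The spool is on top of the stool.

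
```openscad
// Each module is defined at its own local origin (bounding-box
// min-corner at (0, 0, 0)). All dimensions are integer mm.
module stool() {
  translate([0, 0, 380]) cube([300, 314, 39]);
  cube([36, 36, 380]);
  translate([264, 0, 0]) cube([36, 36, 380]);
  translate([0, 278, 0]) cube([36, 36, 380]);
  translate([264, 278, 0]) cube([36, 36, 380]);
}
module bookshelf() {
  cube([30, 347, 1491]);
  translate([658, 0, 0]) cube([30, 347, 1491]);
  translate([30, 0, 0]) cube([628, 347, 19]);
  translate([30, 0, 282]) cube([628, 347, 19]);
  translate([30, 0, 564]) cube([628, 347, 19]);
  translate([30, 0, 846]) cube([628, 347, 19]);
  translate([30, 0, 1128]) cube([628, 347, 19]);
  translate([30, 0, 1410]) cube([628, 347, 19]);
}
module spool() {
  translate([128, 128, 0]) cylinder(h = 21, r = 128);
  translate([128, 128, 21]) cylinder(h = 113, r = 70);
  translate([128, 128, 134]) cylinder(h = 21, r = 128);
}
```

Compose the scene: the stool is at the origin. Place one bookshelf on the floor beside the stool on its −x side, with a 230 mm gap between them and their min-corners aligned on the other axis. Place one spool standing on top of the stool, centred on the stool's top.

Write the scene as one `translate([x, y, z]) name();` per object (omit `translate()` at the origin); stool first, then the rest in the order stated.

stool();
translate([-918, 0, 0]) bookshelf();
translate([22, 29, 419]) spool();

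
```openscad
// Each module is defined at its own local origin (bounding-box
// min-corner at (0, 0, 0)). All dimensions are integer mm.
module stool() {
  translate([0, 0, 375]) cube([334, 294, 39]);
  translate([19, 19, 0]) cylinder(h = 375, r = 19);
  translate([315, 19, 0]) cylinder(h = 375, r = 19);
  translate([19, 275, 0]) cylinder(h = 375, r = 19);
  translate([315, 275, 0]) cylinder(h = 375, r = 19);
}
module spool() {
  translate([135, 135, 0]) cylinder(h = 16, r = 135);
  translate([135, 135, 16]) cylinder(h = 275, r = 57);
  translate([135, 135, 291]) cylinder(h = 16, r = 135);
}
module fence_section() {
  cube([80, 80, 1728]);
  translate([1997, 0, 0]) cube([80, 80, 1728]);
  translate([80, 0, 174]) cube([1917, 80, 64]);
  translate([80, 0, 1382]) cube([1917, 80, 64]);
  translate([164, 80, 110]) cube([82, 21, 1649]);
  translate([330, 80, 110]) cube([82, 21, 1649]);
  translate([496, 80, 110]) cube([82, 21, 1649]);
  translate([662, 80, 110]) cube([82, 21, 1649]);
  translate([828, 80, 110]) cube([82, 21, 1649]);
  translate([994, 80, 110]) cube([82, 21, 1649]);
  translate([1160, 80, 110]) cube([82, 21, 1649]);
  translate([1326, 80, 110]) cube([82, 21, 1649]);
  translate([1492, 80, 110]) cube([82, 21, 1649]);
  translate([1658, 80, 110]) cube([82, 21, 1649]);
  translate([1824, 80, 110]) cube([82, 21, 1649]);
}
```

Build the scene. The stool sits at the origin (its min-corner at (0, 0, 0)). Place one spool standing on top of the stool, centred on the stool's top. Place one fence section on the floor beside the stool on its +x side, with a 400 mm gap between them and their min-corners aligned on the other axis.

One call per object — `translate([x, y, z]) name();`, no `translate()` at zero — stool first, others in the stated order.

stool();
translate([32, 12, 414]) spool();
translate([734, 0, 0]) fence_section();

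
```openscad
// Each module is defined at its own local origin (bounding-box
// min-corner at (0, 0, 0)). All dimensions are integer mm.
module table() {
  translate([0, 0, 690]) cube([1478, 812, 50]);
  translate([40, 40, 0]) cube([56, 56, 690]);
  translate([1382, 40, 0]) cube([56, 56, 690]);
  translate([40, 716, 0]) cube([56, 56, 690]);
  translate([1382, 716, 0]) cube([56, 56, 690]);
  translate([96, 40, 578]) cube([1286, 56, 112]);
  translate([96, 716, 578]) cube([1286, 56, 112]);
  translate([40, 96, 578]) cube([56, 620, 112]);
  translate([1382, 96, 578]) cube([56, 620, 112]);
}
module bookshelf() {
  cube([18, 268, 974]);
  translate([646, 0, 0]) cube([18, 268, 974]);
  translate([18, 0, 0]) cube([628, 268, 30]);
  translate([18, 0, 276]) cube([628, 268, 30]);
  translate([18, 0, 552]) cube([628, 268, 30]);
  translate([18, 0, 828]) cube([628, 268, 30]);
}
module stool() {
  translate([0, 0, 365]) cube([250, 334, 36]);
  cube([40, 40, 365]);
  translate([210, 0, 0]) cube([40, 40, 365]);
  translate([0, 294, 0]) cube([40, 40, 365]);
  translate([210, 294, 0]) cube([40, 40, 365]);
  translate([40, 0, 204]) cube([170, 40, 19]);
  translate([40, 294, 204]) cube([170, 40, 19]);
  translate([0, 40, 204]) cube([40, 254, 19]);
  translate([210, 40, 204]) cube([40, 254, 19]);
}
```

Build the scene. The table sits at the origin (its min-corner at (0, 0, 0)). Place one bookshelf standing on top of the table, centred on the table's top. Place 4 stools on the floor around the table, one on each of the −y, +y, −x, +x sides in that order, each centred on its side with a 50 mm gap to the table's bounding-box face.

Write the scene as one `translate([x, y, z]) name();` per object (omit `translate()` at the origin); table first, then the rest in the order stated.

table();
translate([407, 272, 740]) bookshelf();
translate([614, -384, 0]) stool();
translate([614, 862, 0]) stool();
translate([-300, 239, 0]) stool();
translate([1528, 239, 0]) stool();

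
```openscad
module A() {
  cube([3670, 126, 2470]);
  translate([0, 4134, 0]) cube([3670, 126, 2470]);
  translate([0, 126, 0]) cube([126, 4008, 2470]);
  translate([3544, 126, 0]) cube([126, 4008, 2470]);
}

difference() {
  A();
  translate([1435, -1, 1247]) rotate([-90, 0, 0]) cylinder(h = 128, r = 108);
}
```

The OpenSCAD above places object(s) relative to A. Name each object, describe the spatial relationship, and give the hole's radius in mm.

The subtracted cylinder has r = 108 mm.

A is a house frame. The house frame has a circular hole through its front wall. The hole's radius is 108 mm.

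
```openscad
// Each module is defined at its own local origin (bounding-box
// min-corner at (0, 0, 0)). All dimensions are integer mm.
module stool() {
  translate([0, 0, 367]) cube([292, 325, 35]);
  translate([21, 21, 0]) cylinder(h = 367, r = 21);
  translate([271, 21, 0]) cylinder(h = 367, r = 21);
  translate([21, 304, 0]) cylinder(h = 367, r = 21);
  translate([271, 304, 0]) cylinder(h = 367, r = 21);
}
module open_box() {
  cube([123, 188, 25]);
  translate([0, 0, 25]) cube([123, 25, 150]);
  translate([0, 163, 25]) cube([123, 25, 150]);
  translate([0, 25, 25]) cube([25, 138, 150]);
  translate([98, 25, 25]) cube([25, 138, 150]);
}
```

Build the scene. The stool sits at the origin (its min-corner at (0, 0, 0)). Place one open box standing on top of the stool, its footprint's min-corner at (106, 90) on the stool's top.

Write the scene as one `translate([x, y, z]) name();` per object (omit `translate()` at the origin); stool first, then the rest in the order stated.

stool();
translate([106, 90, 402]) open_box();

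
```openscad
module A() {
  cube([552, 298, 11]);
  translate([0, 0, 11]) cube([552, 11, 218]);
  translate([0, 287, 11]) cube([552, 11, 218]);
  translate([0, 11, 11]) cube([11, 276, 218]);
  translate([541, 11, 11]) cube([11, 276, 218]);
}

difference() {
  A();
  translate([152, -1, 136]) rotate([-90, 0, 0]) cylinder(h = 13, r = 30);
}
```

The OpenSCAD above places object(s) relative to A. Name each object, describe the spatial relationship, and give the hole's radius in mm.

A is an open box. The open box has a circular hole through its front wall. The hole's radius is 30 mm.

The subtracted cylinder has r = 30 mm.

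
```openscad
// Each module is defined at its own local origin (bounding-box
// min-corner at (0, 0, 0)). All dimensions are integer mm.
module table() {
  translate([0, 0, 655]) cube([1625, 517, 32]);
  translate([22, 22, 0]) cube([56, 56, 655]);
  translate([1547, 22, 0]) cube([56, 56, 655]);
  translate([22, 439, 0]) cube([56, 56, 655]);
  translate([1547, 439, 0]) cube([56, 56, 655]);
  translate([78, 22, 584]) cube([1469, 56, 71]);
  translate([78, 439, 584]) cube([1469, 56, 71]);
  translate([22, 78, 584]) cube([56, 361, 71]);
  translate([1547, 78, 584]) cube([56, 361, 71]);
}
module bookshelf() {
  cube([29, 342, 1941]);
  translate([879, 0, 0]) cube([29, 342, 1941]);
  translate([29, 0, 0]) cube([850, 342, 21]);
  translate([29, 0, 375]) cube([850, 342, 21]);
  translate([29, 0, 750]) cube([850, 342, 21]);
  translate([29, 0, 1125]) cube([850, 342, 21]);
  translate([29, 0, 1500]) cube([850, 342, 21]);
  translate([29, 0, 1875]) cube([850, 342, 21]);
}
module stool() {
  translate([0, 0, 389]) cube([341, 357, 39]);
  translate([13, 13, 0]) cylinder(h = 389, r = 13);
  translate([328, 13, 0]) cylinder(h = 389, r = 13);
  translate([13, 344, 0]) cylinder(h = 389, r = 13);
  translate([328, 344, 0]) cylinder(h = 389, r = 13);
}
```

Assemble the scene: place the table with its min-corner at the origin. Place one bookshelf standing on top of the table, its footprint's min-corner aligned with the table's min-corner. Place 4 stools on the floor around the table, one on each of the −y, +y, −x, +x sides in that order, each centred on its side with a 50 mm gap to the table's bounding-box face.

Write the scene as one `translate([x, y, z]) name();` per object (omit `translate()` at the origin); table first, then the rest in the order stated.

table();
translate([0, 0, 687]) bookshelf();
translate([642, -407, 0]) stool();
translate([642, 567, 0]) stool();
translate([-391, 80, 0]) stool();
translate([1675, 80, 0]) stool();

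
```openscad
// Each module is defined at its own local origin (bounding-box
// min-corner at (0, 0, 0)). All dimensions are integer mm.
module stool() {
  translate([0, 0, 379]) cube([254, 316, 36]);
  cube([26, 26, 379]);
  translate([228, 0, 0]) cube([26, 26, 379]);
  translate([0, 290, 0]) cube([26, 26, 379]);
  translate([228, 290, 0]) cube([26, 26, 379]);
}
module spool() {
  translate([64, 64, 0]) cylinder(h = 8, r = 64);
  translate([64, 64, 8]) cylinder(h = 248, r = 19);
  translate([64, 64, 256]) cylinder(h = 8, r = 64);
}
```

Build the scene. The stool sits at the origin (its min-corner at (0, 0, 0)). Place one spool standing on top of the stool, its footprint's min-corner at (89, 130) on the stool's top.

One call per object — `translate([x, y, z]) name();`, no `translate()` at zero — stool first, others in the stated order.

stool();
translate([89, 130, 415]) spool();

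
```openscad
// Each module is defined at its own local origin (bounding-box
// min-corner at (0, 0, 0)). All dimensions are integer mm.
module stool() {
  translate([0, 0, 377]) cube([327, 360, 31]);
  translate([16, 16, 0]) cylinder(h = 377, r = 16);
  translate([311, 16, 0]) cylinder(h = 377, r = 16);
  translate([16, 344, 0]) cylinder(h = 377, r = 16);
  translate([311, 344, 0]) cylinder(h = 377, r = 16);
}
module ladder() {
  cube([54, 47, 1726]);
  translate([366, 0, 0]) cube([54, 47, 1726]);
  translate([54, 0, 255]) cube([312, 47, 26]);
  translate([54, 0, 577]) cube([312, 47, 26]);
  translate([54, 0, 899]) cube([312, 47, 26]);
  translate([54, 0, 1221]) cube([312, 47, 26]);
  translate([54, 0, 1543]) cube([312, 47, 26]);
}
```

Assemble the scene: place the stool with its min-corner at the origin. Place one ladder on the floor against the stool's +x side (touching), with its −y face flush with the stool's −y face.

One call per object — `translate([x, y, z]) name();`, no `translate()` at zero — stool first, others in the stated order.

stool();
translate([327, 0, 0]) ladder();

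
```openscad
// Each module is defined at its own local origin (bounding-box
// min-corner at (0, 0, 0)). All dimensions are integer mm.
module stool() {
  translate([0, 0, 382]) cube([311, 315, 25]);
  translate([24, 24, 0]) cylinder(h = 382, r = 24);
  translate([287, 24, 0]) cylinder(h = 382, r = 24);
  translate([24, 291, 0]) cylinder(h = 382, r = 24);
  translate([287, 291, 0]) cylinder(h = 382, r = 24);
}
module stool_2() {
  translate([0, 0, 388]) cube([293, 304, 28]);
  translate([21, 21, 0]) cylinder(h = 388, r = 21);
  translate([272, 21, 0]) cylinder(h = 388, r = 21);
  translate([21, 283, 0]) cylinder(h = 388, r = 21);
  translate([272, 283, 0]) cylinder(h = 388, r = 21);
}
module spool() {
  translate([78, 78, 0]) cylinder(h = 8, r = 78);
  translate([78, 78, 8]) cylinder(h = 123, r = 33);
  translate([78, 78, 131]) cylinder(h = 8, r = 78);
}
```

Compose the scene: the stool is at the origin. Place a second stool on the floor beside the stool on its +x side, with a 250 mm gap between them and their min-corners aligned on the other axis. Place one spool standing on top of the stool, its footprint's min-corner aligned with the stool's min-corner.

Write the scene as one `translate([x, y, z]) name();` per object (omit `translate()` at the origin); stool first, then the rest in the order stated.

stool();
translate([561, 0, 0]) stool_2();
translate([0, 0, 407]) spool();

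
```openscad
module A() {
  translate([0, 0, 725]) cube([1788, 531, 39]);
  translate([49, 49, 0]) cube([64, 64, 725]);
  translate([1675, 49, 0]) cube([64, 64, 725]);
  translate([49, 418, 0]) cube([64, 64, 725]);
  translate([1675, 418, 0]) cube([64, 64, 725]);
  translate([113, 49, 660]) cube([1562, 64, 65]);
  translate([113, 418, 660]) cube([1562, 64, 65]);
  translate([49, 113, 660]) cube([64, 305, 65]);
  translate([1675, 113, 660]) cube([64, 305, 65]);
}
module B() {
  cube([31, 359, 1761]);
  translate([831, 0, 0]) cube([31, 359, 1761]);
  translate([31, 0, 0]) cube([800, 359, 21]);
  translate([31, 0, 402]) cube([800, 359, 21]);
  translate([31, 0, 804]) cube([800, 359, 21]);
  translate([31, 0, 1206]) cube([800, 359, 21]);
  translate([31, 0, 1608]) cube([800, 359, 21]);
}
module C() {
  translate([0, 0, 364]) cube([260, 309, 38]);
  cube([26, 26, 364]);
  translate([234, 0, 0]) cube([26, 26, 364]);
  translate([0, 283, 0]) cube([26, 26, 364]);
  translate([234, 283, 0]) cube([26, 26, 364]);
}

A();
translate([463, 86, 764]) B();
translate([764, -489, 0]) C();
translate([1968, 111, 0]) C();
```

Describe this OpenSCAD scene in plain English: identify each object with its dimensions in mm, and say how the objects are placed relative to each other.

A is a table: top 1788 mm (x) × 531 mm (y), 39 mm thick, upper face at z = 764 mm, on four 64×64 mm square legs, each inset 49 mm from the nearest pair of top edges, running from z = 0 to the bottom of the top. Four apron rails, 64 mm thick and 65 mm tall, run between adjacent legs with their top edges flush with the underside of the top and their outer faces flush with the legs' outer faces.

B is a bookshelf 862 mm wide overall, 359 mm deep and 1761 mm tall. The two sides are 31 mm thick vertical panels. 5 horizontal shelves of 21 mm thickness span between the inner faces of the sides; the lowest shelf sits on the floor and shelves are stacked with a clear vertical gap of 381 mm between each pair.

C is a simple wooden stool: a rectangular seat 260 mm (x) by 309 mm (y), 38 mm thick, top face at z = 402 mm, on four square legs, each 26×26 mm in cross-section. The legs rest on z = 0, each flush with a corner of the seat.

The bookshelf is on top of the table, centred. Two stools sit around the table at the −y, +x sides.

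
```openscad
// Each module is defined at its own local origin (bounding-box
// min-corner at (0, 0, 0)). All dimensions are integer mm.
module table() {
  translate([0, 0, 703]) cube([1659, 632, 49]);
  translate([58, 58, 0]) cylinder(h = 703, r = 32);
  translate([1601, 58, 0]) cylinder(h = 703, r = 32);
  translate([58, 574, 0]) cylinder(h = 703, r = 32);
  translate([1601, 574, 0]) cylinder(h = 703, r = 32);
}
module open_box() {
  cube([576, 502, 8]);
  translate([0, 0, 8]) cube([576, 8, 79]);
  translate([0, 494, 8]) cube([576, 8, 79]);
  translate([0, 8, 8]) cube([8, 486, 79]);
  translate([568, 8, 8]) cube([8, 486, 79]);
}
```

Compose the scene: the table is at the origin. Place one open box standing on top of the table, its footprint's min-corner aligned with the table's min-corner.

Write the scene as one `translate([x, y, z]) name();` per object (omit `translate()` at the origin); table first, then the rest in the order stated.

table();
translate([0, 0, 752]) open_box();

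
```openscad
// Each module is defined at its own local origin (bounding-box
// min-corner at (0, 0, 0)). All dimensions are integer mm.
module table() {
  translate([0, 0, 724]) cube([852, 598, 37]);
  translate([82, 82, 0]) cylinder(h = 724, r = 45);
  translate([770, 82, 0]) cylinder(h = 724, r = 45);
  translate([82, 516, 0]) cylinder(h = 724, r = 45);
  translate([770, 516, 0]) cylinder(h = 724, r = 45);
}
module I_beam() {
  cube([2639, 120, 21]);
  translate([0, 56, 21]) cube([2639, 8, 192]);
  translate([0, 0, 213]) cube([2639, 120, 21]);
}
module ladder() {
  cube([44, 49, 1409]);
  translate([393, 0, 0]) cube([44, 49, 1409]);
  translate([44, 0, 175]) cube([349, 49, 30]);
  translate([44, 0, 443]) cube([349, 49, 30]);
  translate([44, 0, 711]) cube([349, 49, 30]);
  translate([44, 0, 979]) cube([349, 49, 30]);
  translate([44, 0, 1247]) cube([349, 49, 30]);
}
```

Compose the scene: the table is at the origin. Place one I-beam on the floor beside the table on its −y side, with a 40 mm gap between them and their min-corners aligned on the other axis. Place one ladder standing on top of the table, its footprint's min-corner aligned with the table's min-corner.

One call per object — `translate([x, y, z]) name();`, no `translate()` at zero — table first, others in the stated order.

table();
translate([0, -160, 0]) I_beam();
translate([0, 0, 761]) ladder();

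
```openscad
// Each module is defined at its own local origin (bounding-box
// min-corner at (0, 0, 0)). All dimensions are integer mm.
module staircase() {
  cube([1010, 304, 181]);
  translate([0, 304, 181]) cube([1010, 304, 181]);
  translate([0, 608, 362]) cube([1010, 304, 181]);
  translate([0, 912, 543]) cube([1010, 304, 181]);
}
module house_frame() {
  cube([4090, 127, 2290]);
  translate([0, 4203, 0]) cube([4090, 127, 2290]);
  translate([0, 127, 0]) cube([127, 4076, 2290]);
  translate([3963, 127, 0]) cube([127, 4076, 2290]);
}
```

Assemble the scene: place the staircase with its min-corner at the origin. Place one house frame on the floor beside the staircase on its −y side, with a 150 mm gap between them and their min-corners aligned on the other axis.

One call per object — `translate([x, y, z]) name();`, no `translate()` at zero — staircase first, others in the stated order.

staircase();
translate([0, -4480, 0]) house_frame();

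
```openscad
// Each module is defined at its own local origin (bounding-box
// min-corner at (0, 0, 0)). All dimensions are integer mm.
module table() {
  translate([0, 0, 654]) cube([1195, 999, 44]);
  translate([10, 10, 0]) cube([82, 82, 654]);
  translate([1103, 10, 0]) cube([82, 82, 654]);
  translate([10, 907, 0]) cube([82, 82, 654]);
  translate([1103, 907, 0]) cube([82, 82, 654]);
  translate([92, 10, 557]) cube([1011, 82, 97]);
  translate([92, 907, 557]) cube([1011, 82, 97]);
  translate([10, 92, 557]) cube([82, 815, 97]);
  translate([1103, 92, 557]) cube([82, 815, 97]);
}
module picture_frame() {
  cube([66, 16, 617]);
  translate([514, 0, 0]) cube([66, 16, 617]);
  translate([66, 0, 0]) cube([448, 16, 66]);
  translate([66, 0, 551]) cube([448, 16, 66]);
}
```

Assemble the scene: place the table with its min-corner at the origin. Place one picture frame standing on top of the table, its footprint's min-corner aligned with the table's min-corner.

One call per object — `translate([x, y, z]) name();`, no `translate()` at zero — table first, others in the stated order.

table();
translate([0, 0, 698]) picture_frame();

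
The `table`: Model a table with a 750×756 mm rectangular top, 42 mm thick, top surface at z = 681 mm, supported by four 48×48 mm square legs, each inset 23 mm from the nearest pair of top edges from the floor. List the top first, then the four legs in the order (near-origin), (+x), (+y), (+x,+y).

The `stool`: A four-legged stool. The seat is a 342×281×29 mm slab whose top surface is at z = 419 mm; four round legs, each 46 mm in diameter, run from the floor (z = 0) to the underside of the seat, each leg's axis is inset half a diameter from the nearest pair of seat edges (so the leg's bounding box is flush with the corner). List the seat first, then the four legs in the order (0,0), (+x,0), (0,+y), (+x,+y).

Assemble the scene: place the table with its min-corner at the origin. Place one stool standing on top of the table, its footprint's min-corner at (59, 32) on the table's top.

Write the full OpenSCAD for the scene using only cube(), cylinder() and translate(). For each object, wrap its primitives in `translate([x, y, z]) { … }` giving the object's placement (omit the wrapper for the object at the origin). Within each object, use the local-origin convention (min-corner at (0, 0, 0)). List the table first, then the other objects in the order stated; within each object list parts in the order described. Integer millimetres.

translate([0, 0, 639]) cube([750, 756, 42]);
translate([23, 23, 0]) cube([48, 48, 639]);
translate([679, 23, 0]) cube([48, 48, 639]);
translate([23, 685, 0]) cube([48, 48, 639]);
translate([679, 685, 0]) cube([48, 48, 639]);
translate([59, 32, 681]) {
  translate([0, 0, 390]) cube([342, 281, 29]);
  translate([23, 23, 0]) cylinder(h = 390, r = 23);
  translate([319, 23, 0]) cylinder(h = 390, r = 23);
  translate([23, 258, 0]) cylinder(h = 390, r = 23);
  translate([319, 258, 0]) cylinder(h = 390, r = 23);
}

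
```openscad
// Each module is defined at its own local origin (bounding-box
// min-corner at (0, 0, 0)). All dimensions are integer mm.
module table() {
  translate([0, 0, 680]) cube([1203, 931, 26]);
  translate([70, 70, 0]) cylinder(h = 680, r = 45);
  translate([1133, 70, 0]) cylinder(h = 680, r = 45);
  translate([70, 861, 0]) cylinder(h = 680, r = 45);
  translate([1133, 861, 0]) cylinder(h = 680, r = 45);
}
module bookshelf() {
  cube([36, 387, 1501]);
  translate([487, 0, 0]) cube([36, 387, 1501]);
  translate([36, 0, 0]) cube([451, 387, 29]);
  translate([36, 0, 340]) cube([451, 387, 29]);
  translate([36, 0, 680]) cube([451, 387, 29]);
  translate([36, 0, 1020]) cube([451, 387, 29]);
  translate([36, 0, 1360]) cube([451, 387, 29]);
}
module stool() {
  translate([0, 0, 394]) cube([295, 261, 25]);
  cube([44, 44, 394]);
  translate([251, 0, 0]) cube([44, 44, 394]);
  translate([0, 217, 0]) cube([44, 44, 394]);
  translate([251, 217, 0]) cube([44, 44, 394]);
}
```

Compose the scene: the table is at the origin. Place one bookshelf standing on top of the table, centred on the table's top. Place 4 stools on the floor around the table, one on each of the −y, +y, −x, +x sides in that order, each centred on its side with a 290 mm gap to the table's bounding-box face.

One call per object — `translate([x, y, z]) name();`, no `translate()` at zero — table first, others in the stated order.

table();
translate([340, 272, 706]) bookshelf();
translate([454, -551, 0]) stool();
translate([454, 1221, 0]) stool();
translate([-585, 335, 0]) stool();
translate([1493, 335, 0]) stool();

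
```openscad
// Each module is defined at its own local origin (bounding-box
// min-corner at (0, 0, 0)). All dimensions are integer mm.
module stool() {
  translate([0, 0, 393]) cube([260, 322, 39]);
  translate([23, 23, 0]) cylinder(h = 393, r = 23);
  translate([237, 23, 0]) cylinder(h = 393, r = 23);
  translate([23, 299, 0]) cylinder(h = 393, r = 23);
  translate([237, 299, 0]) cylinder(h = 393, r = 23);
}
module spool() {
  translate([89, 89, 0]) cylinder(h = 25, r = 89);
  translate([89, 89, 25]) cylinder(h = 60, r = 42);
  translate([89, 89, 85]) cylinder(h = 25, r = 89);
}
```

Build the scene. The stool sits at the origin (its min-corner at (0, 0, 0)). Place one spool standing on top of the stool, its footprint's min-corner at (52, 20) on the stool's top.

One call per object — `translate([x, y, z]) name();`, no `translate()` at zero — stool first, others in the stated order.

stool();
translate([52, 20, 432]) spool();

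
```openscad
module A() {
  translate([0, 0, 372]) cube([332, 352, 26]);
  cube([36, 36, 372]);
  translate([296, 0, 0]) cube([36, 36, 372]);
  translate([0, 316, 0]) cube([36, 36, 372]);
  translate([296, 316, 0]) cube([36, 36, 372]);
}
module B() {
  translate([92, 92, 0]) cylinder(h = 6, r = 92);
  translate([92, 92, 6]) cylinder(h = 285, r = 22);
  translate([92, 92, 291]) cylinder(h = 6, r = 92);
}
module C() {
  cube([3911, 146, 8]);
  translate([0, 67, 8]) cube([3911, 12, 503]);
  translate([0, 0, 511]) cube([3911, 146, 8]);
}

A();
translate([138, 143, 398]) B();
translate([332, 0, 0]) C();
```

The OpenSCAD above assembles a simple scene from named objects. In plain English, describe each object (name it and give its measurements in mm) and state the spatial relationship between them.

A is a simple wooden stool: a rectangular seat 332 mm (x) by 352 mm (y), 26 mm thick, top face at z = 398 mm, on four square legs, each 36×36 mm in cross-section. The legs rest on z = 0, each flush with a corner of the seat.

B is a spool: two coaxial disc flanges of radius 92 mm and thickness 6 mm, joined by a core cylinder of radius 22 mm and height 285 mm. The lower flange rests on z = 0 and the three cylinders share a vertical axis.

C is an I-beam lying along x, 3911 mm long. Overall section height 519 mm. Two flanges 146 mm wide (y) and 8 mm thick, one on the floor and one at the top; a web 12 mm thick runs between them, centred on the flange width.

The spool is on top of the stool. The I-beam is against the stool's +x side, with their −y faces flush.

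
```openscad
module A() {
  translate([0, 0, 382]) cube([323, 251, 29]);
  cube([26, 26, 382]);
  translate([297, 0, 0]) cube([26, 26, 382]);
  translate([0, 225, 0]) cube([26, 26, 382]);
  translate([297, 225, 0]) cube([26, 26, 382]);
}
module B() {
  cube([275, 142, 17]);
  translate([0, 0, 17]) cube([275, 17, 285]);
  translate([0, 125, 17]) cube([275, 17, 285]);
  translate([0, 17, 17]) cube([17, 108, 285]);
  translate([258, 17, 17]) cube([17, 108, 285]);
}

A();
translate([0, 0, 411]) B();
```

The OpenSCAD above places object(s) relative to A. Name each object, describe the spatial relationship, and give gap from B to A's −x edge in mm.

The open box's min-x is at 0; the stool's min-x is 0; gap = 0 mm.

A is a stool. B is an open box. The open box is on top of the stool. The gap from the open box to the stool's −x edge is 0 mm.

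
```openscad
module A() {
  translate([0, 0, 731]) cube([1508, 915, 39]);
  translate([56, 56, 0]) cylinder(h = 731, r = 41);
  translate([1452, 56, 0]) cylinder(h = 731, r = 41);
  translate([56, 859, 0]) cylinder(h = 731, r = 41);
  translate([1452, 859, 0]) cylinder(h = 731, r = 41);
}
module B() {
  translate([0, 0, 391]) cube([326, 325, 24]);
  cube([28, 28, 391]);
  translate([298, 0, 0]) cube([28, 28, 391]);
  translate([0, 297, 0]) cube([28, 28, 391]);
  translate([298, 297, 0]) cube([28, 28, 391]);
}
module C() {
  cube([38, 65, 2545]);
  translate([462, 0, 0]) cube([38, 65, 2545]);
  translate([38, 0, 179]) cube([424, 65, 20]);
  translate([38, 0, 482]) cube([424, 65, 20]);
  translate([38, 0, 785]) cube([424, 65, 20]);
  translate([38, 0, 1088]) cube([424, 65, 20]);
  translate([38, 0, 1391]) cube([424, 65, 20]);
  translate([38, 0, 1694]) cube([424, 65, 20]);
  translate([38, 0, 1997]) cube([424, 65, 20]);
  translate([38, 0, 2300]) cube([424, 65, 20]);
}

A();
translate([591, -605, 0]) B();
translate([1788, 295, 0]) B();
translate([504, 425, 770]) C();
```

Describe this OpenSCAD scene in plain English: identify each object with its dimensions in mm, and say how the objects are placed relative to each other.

A is a rectangular dining table. The top is 1508×915×39 mm with its upper surface at z = 770 mm. It stands on four round legs of 82 mm diameter, each leg's bounding box inset 15 mm from the nearest pair of top edges, running from the floor to the underside of the top.

B is a four-legged stool. The seat is a 326×325×24 mm slab whose top surface is at z = 415 mm; four square legs, each 28×28 mm in cross-section, run from the floor (z = 0) to the underside of the seat, each flush with a corner of the seat.

C is a straight ladder. Two 38×65 mm vertical rails, 2545 mm tall, stand 500 mm apart (outside-to-outside) with their front faces coplanar on the −y side. 8 rungs, each 65 mm deep and 20 mm tall, span between the inner faces of the rails, front faces flush with the rails. The lowest rung's underside is at z = 179 mm and rungs are spaced 303 mm apart (underside to underside).

Two stools sit around the table at the −y, +x sides. The ladder is on top of the table, centred.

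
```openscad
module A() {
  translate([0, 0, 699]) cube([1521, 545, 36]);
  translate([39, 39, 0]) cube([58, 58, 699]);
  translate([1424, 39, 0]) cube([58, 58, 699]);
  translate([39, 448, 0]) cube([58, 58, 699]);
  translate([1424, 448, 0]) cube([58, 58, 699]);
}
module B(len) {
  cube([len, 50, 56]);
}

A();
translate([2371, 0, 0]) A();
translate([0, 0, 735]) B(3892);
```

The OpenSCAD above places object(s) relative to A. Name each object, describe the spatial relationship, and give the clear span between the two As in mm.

A is a table. B is a beam. A beam spans the tops of two tables. The clear span between the two tables is 850 mm.

Second table starts at x = 2371; first ends at x = 1521; clear span = 2371 − 1521 = 850 mm.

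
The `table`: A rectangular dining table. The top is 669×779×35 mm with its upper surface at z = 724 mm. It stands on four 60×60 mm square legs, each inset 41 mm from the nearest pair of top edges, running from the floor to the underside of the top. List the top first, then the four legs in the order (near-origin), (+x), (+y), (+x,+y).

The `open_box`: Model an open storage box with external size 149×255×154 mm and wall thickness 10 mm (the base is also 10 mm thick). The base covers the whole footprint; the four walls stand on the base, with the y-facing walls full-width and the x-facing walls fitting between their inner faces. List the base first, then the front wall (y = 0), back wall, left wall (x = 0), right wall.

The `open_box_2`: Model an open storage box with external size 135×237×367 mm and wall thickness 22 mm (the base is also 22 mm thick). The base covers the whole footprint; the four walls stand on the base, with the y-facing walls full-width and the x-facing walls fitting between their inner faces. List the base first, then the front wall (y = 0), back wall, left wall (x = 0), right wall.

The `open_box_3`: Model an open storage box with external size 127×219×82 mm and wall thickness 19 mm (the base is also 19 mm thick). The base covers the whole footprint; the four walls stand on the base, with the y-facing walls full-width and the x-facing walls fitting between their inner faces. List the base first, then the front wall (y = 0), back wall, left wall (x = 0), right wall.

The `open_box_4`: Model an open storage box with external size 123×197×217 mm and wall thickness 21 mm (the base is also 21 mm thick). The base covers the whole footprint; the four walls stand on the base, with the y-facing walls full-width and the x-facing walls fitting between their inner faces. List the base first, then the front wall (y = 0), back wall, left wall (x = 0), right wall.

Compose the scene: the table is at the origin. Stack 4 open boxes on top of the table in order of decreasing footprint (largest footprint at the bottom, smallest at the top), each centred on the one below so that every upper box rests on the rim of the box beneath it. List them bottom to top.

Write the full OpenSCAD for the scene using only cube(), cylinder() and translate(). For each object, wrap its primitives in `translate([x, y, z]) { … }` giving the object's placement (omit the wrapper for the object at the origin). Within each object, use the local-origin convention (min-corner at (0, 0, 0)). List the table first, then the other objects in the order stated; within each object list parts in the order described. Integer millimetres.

translate([0, 0, 689]) cube([669, 779, 35]);
translate([41, 41, 0]) cube([60, 60, 689]);
translate([568, 41, 0]) cube([60, 60, 689]);
translate([41, 678, 0]) cube([60, 60, 689]);
translate([568, 678, 0]) cube([60, 60, 689]);
translate([260, 262, 724]) {
  cube([149, 255, 10]);
  translate([0, 0, 10]) cube([149, 10, 144]);
  translate([0, 245, 10]) cube([149, 10, 144]);
  translate([0, 10, 10]) cube([10, 235, 144]);
  translate([139, 10, 10]) cube([10, 235, 144]);
}
translate([267, 271, 878]) {
  cube([135, 237, 22]);
  translate([0, 0, 22]) cube([135, 22, 345]);
  translate([0, 215, 22]) cube([135, 22, 345]);
  translate([0, 22, 22]) cube([22, 193, 345]);
  translate([113, 22, 22]) cube([22, 193, 345]);
}
translate([271, 280, 1245]) {
  cube([127, 219, 19]);
  translate([0, 0, 19]) cube([127, 19, 63]);
  translate([0, 200, 19]) cube([127, 19, 63]);
  translate([0, 19, 19]) cube([19, 181, 63]);
  translate([108, 19, 19]) cube([19, 181, 63]);
}
translate([273, 291, 1327]) {
  cube([123, 197, 21]);
  translate([0, 0, 21]) cube([123, 21, 196]);
  translate([0, 176, 21]) cube([123, 21, 196]);
  translate([0, 21, 21]) cube([21, 155, 196]);
  translate([102, 21, 21]) cube([21, 155, 196]);
}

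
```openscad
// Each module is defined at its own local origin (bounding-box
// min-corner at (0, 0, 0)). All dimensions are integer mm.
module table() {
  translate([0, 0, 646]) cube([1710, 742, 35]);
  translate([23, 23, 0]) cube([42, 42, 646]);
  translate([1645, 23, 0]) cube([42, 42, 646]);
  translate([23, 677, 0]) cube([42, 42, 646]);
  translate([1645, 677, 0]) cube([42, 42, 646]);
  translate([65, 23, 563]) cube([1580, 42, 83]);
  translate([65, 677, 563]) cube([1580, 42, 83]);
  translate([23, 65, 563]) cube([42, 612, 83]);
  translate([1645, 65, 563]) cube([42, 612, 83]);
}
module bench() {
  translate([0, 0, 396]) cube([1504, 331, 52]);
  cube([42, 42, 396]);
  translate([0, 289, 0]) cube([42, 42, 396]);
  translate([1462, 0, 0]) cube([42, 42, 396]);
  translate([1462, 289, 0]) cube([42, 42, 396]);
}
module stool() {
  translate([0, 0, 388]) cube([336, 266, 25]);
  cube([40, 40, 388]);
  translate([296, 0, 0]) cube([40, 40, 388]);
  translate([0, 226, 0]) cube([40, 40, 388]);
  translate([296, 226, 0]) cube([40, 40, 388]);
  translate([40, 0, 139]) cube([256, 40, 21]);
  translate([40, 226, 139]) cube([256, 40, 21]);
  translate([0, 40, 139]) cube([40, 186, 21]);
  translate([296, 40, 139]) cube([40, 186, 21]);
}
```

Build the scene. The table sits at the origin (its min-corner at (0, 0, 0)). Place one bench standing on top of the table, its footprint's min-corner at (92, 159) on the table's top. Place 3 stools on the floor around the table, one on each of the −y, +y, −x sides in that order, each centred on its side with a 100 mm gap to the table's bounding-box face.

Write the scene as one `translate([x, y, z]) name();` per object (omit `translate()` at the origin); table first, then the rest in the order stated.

table();
translate([92, 159, 681]) bench();
translate([687, -366, 0]) stool();
translate([687, 842, 0]) stool();
translate([-436, 238, 0]) stool();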